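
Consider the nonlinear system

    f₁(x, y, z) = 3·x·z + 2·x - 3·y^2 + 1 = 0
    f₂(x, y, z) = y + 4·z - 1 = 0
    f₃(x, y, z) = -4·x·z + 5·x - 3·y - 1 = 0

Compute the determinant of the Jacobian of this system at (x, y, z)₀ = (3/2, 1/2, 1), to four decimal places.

13.5000

J = [[3·z + 2, -6·y, 3·x], [0, 1, 4], [-4·z + 5, -3, -4·x]].
At the point, J = [[5.0000, -3.0000, 4.5000], [0.0000, 1.0000, 4.0000], [1.0000, -3.0000, -6.0000]].
det J = 13.5000.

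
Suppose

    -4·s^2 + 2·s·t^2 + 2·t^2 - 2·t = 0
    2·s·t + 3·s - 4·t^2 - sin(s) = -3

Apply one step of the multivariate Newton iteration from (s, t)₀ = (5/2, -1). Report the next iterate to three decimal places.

(1.557, -0.939)

At (5/2, -1): F = (-16.000, 0.90153).
Jacobian J = [[-8·s + 2·t^2, 4·s·t + 4·t - 2], [2·t - cos(s) + 3, 2·s - 8·t]].
At the point, J = [[-18.000, -16.000], [1.80114, 13.000]] (det J = -205.18170).
Solving J·Δ = −F gives Δ = (-0.943, 0.061).
Then the next iterate is (s, t)₁ = (1.557, -0.939).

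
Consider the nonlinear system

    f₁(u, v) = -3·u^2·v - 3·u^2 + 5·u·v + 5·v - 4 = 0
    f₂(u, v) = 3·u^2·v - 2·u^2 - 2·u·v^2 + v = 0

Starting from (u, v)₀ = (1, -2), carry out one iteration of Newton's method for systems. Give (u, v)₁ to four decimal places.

At (1, -2): F = (-21.0000, -18.0000).
Jacobian J = [[-6·u·v - 6·u + 5·v, -3·u^2 + 5·u + 5], [6·u·v - 4·u - 2·v^2, 3·u^2 - 4·u·v + 1]].
At the point, J = [[-4.0000, 7.0000], [-24.0000, 12.0000]] (det J = 120.0000).
Solving J·Δ = −F gives Δ = (1.0500, 3.6000).
Then the next iterate is (u, v)₁ = (2.0500, 1.6000).

(2.0500, 1.6000)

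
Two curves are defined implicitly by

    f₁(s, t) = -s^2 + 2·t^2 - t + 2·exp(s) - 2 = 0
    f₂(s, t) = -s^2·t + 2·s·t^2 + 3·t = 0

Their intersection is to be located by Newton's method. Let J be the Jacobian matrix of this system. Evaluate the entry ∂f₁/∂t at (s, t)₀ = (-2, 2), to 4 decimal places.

∂f₁/∂t = 4·t - 1.
At (-2, 2) this is 7.0000.

7.0000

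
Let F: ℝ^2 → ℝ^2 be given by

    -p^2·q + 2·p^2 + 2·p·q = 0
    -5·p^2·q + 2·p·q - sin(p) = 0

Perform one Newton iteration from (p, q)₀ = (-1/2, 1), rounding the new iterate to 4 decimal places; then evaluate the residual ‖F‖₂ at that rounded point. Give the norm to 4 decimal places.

At (-1/2, 1): F = (-0.7500, -1.770574).
Jacobian J = [[-2·p·q + 4·p + 2·q, -p^2 + 2·p], [-10·p·q + 2·q - cos(p), -5·p^2 + 2·p]].
At the point, J = [[1.0000, -1.2500], [6.122417, -2.2500]] (det J = 5.403022).
Solving J·Δ = −F gives Δ = (0.0973, -0.5222).
Then the next iterate is (p, q)₁ = (-0.4027, 0.4778).
Re-evaluating at (-0.4027, 0.4778): F = (-0.137969, -0.380334), so ‖F‖₂ = 0.4046.

0.4046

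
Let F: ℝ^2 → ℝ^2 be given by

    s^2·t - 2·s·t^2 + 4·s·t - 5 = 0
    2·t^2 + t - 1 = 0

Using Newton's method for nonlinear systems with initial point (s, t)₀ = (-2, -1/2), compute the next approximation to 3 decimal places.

At (-2, -1/2): F = (-2.000, -1.000).
Jacobian J = [[2·s·t - 2·t^2 + 4·t, s^2 - 4·s·t + 4·s], [0, 4·t + 1]].
At the point, J = [[-0.500, -8.000], [0.000, -1.000]] (det J = 0.500).
Solving J·Δ = −F gives Δ = (12.000, -1.000).
Then the next iterate is (s, t)₁ = (10.000, -1.500).

(10.000, -1.500)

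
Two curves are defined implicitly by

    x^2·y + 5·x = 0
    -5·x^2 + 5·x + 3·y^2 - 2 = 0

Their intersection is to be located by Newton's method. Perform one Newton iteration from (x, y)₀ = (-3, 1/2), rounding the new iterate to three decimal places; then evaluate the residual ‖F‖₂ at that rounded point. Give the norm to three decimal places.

13.007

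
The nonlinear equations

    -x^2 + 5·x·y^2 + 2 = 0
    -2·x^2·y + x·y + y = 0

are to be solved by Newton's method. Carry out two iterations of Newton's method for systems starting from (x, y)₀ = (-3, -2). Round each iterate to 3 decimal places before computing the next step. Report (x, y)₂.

(-1.291, -0.924)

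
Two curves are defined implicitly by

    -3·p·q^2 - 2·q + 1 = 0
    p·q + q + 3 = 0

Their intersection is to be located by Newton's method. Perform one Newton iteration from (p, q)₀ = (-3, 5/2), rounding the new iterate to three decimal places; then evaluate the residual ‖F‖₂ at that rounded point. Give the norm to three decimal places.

12.069

At (-3, 5/2): F = (52.250, -2.000).
Jacobian J = [[-3·q^2, -6·p·q - 2], [q, p + 1]].
At the point, J = [[-18.750, 43.000], [2.500, -2.000]] (det J = -70.000).
Solving J·Δ = −F gives Δ = (-0.264, -1.330).
Then the next iterate is (p, q)₁ = (-3.264, 1.170).
Re-evaluating at (-3.264, 1.170): F = (12.06427, 0.35112), so ‖F‖₂ = 12.069.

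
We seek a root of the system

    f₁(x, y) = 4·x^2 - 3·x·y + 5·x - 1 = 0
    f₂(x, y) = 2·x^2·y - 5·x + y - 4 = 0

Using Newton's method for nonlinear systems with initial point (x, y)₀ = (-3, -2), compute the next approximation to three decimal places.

(-2.328, -1.251)

At (-3, -2): F = (2.000, -27.000).
Jacobian J = [[8·x - 3·y + 5, -3·x], [4·x·y - 5, 2·x^2 + 1]].
At the point, J = [[-13.000, 9.000], [19.000, 19.000]] (det J = -418.000).
Solving J·Δ = −F gives Δ = (0.672, 0.749).
Then the next iterate is (x, y)₁ = (-2.328, -1.251).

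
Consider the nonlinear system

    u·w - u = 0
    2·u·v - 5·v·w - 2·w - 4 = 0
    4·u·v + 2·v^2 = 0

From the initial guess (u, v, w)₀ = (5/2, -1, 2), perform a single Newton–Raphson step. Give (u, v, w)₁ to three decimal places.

At (5/2, -1, 2): F = (2.500, -3.000, -8.000).
Jacobian J = [[w - 1, 0, u], [2·v, 2·u - 5·w, -5·v - 2], [4·v, 4·u + 4·v, 0]].
At the point, J = [[1.000, 0.000, 2.500], [-2.000, -5.000, 3.000], [-4.000, 6.000, 0.000]] (det J = -98.000).
Solving J·Δ = −F gives Δ = (-1.939, 0.041, -0.224).
Then the next iterate is (u, v, w)₁ = (0.561, -0.959, 1.776).

(0.561, -0.959, 1.776)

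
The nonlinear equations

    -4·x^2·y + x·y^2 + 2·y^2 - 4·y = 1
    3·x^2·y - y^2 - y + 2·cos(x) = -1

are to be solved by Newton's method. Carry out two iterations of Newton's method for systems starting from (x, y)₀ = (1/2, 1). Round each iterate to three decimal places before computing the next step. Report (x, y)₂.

At (1/2, 1): F = (-3.500, 1.50517).
Jacobian J = [[-8·x·y + y^2, -4·x^2 + 2·x·y + 4·y - 4], [6·x·y - 2·sin(x), 3·x^2 - 2·y - 1]].
At the point, J = [[-3.000, 0.000], [2.04115, -2.250]] (det J = 6.750).
Solving J·Δ = −F gives Δ = (-1.167, -0.389).
Then the next iterate is (x, y)₁ = (-0.667, 0.611).
Round to (-0.667, 0.611) and repeat: F = (-4.03367, 2.40252), J = [[3.63362, -4.15063], [-1.20796, -0.88733]].
Δ = (1.645, 0.468), so (x, y)₂ = (0.978, 1.079).

(0.978, 1.079)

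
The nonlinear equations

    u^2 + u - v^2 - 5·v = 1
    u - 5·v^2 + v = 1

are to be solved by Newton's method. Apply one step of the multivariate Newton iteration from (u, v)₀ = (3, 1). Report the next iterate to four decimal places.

At (3, 1): F = (5.0000, -2.0000).
Jacobian J = [[2·u + 1, -2·v - 5], [1, -10·v + 1]].
At the point, J = [[7.0000, -7.0000], [1.0000, -9.0000]] (det J = -56.0000).
Solving J·Δ = −F gives Δ = (-1.0536, -0.3393).
Then the next iterate is (u, v)₁ = (1.9464, 0.6607).

(1.9464, 0.6607)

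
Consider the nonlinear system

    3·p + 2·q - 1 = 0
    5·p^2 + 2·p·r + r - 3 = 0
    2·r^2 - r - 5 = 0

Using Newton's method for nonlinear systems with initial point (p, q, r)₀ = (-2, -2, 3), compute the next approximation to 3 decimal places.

At (-2, -2, 3): F = (-11.000, 8.000, 10.000).
Jacobian J = [[3, 2, 0], [10·p + 2·r, 0, 2·p + 1], [0, 0, 4·r - 1]].
At the point, J = [[3.000, 2.000, 0.000], [-14.000, 0.000, -3.000], [0.000, 0.000, 11.000]] (det J = 308.000).
Solving J·Δ = −F gives Δ = (0.766, 4.351, -0.909).
Then the next iterate is (p, q, r)₁ = (-1.234, 2.351, 2.091).

(-1.234, 2.351, 2.091)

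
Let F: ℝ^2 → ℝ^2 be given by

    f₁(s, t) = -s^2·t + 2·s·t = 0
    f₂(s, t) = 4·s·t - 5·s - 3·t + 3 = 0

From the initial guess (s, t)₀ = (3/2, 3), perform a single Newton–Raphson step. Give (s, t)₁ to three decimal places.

(1.737, 0.947)

At (3/2, 3): F = (2.250, 4.500).
Jacobian J = [[-2·s·t + 2·t, -s^2 + 2·s], [4·t - 5, 4·s - 3]].
At the point, J = [[-3.000, 0.750], [7.000, 3.000]] (det J = -14.250).
Solving J·Δ = −F gives Δ = (0.237, -2.053).
Then the next iterate is (s, t)₁ = (1.737, 0.947).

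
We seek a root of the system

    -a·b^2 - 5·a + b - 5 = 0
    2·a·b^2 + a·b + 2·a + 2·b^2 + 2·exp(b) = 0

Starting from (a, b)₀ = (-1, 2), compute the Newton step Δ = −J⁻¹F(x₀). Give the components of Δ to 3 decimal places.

(0.156, -0.918)

At (-1, 2): F = (6.000, 10.77811).
Jacobian J = [[-b^2 - 5, -2·a·b + 1], [2·b^2 + b + 2, 4·a·b + a + 4·b + 2·exp(b)]].
At the point, J = [[-9.000, 5.000], [12.000, 13.77811]] (det J = -184.00301).
Solving J·Δ = −F gives Δ = (0.156, -0.918).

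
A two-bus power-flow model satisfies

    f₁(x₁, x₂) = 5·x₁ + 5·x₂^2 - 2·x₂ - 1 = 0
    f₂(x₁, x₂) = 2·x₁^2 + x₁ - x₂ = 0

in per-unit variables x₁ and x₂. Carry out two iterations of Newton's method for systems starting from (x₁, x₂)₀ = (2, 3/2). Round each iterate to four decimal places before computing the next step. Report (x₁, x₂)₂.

(0.4108, 0.1606)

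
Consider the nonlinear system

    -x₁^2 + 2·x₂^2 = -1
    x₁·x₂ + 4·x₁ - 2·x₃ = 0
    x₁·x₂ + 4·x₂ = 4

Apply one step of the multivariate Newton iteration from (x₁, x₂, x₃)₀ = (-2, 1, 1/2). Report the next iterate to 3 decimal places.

(-3.500, 2.750, -10.500)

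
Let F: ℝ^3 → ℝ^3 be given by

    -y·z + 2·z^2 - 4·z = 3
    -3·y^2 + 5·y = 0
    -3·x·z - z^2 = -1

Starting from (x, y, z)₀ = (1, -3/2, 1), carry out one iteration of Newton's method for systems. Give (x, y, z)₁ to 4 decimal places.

At (1, -3/2, 1): F = (-3.5000, -14.2500, -3.0000).
Jacobian J = [[0, -z, -y + 4·z - 4], [0, -6·y + 5, 0], [-3·z, 0, -3·x - 2·z]].
At the point, J = [[0.0000, -1.0000, 1.5000], [0.0000, 14.0000, 0.0000], [-3.0000, 0.0000, -5.0000]] (det J = 63.0000).
Solving J·Δ = −F gives Δ = (-6.0198, 1.0179, 3.0119).
Then the next iterate is (x, y, z)₁ = (-5.0198, -0.4821, 4.0119).

(-5.0198, -0.4821, 4.0119)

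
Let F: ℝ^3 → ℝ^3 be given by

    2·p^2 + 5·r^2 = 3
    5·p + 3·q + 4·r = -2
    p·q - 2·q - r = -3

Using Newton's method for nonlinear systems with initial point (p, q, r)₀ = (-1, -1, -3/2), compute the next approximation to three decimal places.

(-0.234, 1.085, -1.021)

At (-1, -1, -3/2): F = (10.250, -12.000, 7.500).
Jacobian J = [[4·p, 0, 10·r], [5, 3, 4], [q, p - 2, -1]].
At the point, J = [[-4.000, 0.000, -15.000], [5.000, 3.000, 4.000], [-1.000, -3.000, -1.000]] (det J = 144.000).
Solving J·Δ = −F gives Δ = (0.766, 2.085, 0.479).
Then the next iterate is (p, q, r)₁ = (-0.234, 1.085, -1.021).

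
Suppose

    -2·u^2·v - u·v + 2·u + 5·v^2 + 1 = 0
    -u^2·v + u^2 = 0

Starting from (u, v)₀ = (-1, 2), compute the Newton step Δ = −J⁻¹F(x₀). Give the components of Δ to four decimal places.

(0.0435, -0.9130)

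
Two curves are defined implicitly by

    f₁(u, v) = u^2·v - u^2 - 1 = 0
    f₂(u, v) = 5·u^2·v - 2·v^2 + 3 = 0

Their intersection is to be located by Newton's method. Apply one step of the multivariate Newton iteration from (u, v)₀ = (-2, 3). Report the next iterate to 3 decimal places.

(-1.295, 2.659)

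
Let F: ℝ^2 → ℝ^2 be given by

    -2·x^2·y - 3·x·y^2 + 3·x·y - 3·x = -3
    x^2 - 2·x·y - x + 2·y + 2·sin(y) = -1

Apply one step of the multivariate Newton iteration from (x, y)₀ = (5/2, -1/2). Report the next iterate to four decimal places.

(1.8105, 0.9811)

At (5/2, -1/2): F = (-3.8750, 5.291149).
Jacobian J = [[-4·x·y - 3·y^2 + 3·y - 3, -2·x^2 - 6·x·y + 3·x], [2·x - 2·y - 1, -2·x + 2·cos(y) + 2]].
At the point, J = [[-0.2500, 2.5000], [5.0000, -1.244835]] (det J = -12.188791).
Solving J·Δ = −F gives Δ = (-0.6895, 1.4811).
Then the next iterate is (x, y)₁ = (1.8105, 0.9811).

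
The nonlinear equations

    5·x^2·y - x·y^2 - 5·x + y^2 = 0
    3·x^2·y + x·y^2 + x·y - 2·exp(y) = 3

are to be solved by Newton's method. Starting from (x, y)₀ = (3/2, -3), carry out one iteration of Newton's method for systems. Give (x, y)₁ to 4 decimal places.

(0.8035, -2.6733)

At (3/2, -3): F = (-45.7500, -14.349574).
Jacobian J = [[10·x·y - y^2 - 5, 5·x^2 - 2·x·y + 2·y], [6·x·y + y^2 + y, 3·x^2 + 2·x·y + x - 2·exp(y)]].
At the point, J = [[-59.0000, 14.2500], [-21.0000, -0.849574]] (det J = 349.374874).
Solving J·Δ = −F gives Δ = (-0.6965, 0.3267).
Then the next iterate is (x, y)₁ = (0.8035, -2.6733).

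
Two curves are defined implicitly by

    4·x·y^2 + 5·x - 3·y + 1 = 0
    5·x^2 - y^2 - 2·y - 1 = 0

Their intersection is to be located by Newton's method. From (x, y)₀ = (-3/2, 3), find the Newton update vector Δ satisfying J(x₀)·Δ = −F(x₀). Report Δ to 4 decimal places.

(0.4061, -1.3551)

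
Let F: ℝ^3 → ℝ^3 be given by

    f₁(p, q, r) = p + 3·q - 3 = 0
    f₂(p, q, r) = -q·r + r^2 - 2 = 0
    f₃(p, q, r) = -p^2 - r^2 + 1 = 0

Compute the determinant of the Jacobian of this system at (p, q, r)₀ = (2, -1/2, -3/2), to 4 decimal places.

J = [[1, 3, 0], [0, -r, -q + 2·r], [-2·p, 0, -2·r]].
At the point, J = [[1.0000, 3.0000, 0.0000], [0.0000, 1.5000, -2.5000], [-4.0000, 0.0000, 3.0000]].
det J = 34.5000.

34.5000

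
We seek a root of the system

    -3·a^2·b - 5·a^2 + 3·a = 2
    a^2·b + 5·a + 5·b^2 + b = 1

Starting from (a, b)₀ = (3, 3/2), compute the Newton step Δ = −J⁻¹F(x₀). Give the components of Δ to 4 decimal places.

(-0.9010, -1.1055)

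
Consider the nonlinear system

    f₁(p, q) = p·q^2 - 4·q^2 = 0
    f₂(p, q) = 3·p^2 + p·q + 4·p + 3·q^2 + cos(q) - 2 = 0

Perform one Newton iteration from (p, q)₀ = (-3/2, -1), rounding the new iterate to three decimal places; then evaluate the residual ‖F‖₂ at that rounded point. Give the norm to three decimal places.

1.569

At (-3/2, -1): F = (-5.500, 3.79030).
Jacobian J = [[q^2, 2·p·q - 8·q], [6·p + q + 4, p + 6·q - sin(q)]].
At the point, J = [[1.000, 11.000], [-6.000, -6.65853]] (det J = 59.34147).
Solving J·Δ = −F gives Δ = (0.085, 0.492).
Then the next iterate is (p, q)₁ = (-1.415, -0.508).
Re-evaluating at (-1.415, -0.508): F = (-1.39742, 0.71341), so ‖F‖₂ = 1.569.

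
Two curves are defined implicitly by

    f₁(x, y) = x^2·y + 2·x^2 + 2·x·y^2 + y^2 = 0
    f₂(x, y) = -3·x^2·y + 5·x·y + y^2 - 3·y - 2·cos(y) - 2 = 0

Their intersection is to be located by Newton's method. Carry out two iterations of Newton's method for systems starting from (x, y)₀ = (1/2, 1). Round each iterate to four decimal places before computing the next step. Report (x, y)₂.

(-3.0741, 5.0443)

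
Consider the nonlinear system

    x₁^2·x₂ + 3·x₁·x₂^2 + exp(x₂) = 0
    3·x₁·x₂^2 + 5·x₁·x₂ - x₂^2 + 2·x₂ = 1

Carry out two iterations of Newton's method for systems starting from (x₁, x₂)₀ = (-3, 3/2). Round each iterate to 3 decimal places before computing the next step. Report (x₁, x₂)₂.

(0.630, 1.411)

At (-3, 3/2): F = (-2.26831, -43.000).
Jacobian J = [[2·x₁·x₂ + 3·x₂^2, x₁^2 + 6·x₁·x₂ + exp(x₂)], [3·x₂^2 + 5·x₂, 6·x₁·x₂ + 5·x₁ - 2·x₂ + 2]].
At the point, J = [[-2.250, -13.51831], [14.250, -43.000]] (det J = 289.38593).
Solving J·Δ = −F gives Δ = (1.672, -0.446).
Then the next iterate is (x₁, x₂)₁ = (-1.328, 1.054).
Round to (-1.328, 1.054) and repeat: F = (0.30203, -11.42737), J = [[0.53332, -3.76558], [8.60275, -15.14627]].
Δ = (1.958, 0.357), so (x₁, x₂)₂ = (0.630, 1.411).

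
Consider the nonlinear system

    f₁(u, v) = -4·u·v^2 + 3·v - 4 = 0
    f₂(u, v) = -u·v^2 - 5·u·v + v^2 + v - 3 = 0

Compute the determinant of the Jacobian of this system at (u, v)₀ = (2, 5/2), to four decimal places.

-343.7500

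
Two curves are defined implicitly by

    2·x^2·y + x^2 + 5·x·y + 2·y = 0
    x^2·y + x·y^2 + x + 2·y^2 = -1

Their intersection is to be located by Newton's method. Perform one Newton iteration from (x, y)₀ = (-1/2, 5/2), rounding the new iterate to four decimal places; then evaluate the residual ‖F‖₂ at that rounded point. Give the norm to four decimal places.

At (-1/2, 5/2): F = (0.2500, 10.5000).
Jacobian J = [[4·x·y + 2·x + 5·y, 2·x^2 + 5·x + 2], [2·x·y + y^2 + 1, x^2 + 2·x·y + 4·y]].
At the point, J = [[6.5000, 0.0000], [4.7500, 7.7500]] (det J = 50.3750).
Solving J·Δ = −F gives Δ = (-0.0385, -1.3313).
Then the next iterate is (x, y)₁ = (-0.5385, 1.1687).
Re-evaluating at (-0.5385, 1.1687): F = (0.158462, 2.796606), so ‖F‖₂ = 2.8011.

2.8011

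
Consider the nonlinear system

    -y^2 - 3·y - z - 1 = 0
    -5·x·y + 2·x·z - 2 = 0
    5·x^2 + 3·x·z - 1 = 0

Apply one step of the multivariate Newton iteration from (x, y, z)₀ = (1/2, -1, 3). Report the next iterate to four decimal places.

At (1/2, -1, 3): F = (-2.0000, 3.5000, 4.7500).
Jacobian J = [[0, -2·y - 3, -1], [-5·y + 2·z, -5·x, 2·x], [10·x + 3·z, 0, 3·x]].
At the point, J = [[0.0000, -1.0000, -1.0000], [11.0000, -2.5000, 1.0000], [14.0000, 0.0000, 1.5000]] (det J = -32.5000).
Solving J·Δ = −F gives Δ = (-0.1192, 0.0538, -2.0538).
Then the next iterate is (x, y, z)₁ = (0.3808, -0.9462, 0.9462).

(0.3808, -0.9462, 0.9462)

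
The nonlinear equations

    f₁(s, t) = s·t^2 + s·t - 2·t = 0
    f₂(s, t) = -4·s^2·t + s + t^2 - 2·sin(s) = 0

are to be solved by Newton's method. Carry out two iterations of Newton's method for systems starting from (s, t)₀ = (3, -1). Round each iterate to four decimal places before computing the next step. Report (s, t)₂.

At (3, -1): F = (2.0000, 39.717760).
Jacobian J = [[t^2 + t, 2·s·t + s - 2], [-8·s·t - 2·cos(s) + 1, -4·s^2 + 2·t]].
At the point, J = [[0.0000, -5.0000], [26.979985, -38.0000]] (det J = 134.899925).
Solving J·Δ = −F gives Δ = (-0.9087, 0.4000).
Then the next iterate is (s, t)₁ = (2.0913, -0.6000).
Round to (2.0913, -0.6000) and repeat: F = (0.698088, 11.212648), J = [[-0.2400, -2.418260], [12.032874, -18.694143]].
Δ = (-0.4188, 0.3302), so (s, t)₂ = (1.6725, -0.2698).

(1.6725, -0.2698)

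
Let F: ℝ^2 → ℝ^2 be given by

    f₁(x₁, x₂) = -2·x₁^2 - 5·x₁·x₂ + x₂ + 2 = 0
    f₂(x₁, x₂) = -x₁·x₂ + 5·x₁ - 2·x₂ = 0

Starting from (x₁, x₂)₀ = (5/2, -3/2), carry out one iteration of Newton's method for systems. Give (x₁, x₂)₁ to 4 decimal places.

At (5/2, -3/2): F = (6.7500, 19.2500).
Jacobian J = [[-4·x₁ - 5·x₂, -5·x₁ + 1], [-x₂ + 5, -x₁ - 2]].
At the point, J = [[-2.5000, -11.5000], [6.5000, -4.5000]] (det J = 86.0000).
Solving J·Δ = −F gives Δ = (-2.2209, 1.0698).
Then the next iterate is (x₁, x₂)₁ = (0.2791, -0.4302).

(0.2791, -0.4302)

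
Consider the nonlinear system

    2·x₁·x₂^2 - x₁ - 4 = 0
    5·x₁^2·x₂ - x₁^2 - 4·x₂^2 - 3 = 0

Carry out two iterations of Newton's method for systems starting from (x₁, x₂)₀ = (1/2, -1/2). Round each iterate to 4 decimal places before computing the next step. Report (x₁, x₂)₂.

(-2.4561, -1.7029)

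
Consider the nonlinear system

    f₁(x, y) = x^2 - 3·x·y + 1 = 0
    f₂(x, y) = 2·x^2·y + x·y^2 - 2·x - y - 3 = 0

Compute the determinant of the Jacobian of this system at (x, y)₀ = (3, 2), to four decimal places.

234.0000

J = [[2·x - 3·y, -3·x], [4·x·y + y^2 - 2, 2·x^2 + 2·x·y - 1]].
At the point, J = [[0.0000, -9.0000], [26.0000, 29.0000]].
det J = 234.0000.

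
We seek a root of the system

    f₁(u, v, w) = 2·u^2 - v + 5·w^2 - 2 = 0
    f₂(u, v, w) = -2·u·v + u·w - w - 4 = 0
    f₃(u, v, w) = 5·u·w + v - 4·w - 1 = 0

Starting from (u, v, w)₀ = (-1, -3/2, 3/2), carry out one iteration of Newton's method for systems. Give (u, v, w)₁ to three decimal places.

At (-1, -3/2, 3/2): F = (12.750, -10.000, -16.000).
Jacobian J = [[4·u, -1, 10·w], [-2·v + w, -2·u, u - 1], [5·w, 1, 5·u - 4]].
At the point, J = [[-4.000, -1.000, 15.000], [4.500, 2.000, -2.000], [7.500, 1.000, -9.000]] (det J = -119.000).
Solving J·Δ = −F gives Δ = (1.546, 1.161, -0.360).
Then the next iterate is (u, v, w)₁ = (0.546, -0.339, 1.140).

(0.546, -0.339, 1.140)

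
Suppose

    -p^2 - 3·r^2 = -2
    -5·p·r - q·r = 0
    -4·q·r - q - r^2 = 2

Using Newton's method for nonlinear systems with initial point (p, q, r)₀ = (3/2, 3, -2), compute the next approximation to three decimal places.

(0.452, 1.724, -1.241)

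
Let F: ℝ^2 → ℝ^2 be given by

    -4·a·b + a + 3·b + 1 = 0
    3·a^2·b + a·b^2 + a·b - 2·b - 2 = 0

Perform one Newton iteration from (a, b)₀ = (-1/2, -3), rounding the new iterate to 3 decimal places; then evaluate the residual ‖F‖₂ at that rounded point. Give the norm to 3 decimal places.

At (-1/2, -3): F = (-14.500, -1.250).
Jacobian J = [[-4·b + 1, -4·a + 3], [6·a·b + b^2 + b, 3·a^2 + 2·a·b + a - 2]].
At the point, J = [[13.000, 5.000], [15.000, 1.250]] (det J = -58.750).
Solving J·Δ = −F gives Δ = (-0.202, 3.426).
Then the next iterate is (a, b)₁ = (-0.702, 0.426).
Re-evaluating at (-0.702, 0.426): F = (2.77221, -2.64864), so ‖F‖₂ = 3.834.

3.834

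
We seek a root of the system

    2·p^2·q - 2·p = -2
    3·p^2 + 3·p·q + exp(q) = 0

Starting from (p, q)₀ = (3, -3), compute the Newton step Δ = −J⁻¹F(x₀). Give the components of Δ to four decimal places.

At (3, -3): F = (-58.0000, 0.049787).
Jacobian J = [[4·p·q - 2, 2·p^2], [6·p + 3·q, 3·p + exp(q)]].
At the point, J = [[-38.0000, 18.0000], [9.0000, 9.049787]] (det J = -505.891909).
Solving J·Δ = −F gives Δ = (-1.0393, 1.0281).

(-1.0393, 1.0281)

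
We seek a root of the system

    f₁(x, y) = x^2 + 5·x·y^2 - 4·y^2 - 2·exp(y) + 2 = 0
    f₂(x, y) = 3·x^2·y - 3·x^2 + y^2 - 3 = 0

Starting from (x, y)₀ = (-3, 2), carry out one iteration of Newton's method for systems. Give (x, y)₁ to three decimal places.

At (-3, 2): F = (-79.77811, 28.000).
Jacobian J = [[2·x + 5·y^2, 10·x·y - 8·y - 2·exp(y)], [6·x·y - 6·x, 3·x^2 + 2·y]].
At the point, J = [[14.000, -90.77811], [-18.000, 31.000]] (det J = -1200.00602).
Solving J·Δ = −F gives Δ = (0.057, -0.870).
Then the next iterate is (x, y)₁ = (-2.943, 1.130).

(-2.943, 1.130)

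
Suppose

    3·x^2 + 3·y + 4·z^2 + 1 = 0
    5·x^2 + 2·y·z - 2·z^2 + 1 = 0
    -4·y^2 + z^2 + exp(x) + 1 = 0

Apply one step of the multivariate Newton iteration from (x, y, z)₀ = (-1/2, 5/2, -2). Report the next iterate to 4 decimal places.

At (-1/2, 5/2, -2): F = (25.2500, -15.7500, -19.393469).
Jacobian J = [[6·x, 3, 8·z], [10·x, 2·z, 2·y - 4·z], [exp(x), -8·y, 2·z]].
At the point, J = [[-3.0000, 3.0000, -16.0000], [-5.0000, -4.0000, 13.0000], [0.606531, -20.0000, -4.0000]] (det J = -2503.163266).
Solving J·Δ = −F gives Δ = (0.8888, -1.1807, 1.1901).
Then the next iterate is (x, y, z)₁ = (0.3888, 1.3193, -0.8099).

(0.3888, 1.3193, -0.8099)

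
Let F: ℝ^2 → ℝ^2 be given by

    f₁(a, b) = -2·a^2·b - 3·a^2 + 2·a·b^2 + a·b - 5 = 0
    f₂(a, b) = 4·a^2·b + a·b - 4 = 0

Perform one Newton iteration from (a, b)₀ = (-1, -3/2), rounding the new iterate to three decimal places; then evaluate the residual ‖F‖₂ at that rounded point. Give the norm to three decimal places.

12.866

At (-1, -3/2): F = (-8.000, -8.500).
Jacobian J = [[-4·a·b - 6·a + 2·b^2 + b, -2·a^2 + 4·a·b + a], [8·a·b + b, 4·a^2 + a]].
At the point, J = [[3.000, 3.000], [10.500, 3.000]] (det J = -22.500).
Solving J·Δ = −F gives Δ = (0.067, 2.600).
Then the next iterate is (a, b)₁ = (-0.933, 1.100).
Re-evaluating at (-0.933, 1.100): F = (-12.81070, -1.19615), so ‖F‖₂ = 12.866.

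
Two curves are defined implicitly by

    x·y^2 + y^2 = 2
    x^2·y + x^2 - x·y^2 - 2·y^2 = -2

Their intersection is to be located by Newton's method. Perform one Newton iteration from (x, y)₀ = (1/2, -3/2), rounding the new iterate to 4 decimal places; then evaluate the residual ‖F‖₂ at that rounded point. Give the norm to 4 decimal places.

2.2728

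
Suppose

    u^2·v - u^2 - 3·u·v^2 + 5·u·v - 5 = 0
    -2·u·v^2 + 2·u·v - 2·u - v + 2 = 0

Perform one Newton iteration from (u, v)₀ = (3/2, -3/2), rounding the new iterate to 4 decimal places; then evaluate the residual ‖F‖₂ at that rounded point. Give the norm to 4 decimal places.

At (3/2, -3/2): F = (-32.0000, -10.7500).
Jacobian J = [[2·u·v - 2·u - 3·v^2 + 5·v, u^2 - 6·u·v + 5·u], [-2·v^2 + 2·v - 2, -4·u·v + 2·u - 1]].
At the point, J = [[-21.7500, 23.2500], [-9.5000, 11.0000]] (det J = -18.3750).
Solving J·Δ = −F gives Δ = (-5.5544, -3.8197).
Then the next iterate is (u, v)₁ = (-4.0544, -5.3197).
Re-evaluating at (-4.0544, -5.3197): F = (343.165651, 288.037502), so ‖F‖₂ = 448.0271.

448.0271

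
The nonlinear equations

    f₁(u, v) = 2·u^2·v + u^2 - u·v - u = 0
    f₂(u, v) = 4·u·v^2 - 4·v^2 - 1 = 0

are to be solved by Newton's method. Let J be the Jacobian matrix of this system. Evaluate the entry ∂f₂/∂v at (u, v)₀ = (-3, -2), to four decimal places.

64.0000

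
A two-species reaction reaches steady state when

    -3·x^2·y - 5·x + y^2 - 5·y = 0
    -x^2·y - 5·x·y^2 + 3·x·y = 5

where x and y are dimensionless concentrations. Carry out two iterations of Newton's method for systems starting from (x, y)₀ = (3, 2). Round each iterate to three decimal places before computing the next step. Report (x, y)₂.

At (3, 2): F = (-75.000, -65.000).
Jacobian J = [[-6·x·y - 5, -3·x^2 + 2·y - 5], [-2·x·y - 5·y^2 + 3·y, -x^2 - 10·x·y + 3·x]].
At the point, J = [[-41.000, -28.000], [-26.000, -60.000]] (det J = 1732.000).
Solving J·Δ = −F gives Δ = (-1.547, -0.413).
Then the next iterate is (x, y)₁ = (1.453, 1.587).
Round to (1.453, 1.587) and repeat: F = (-22.73290, -19.73016), J = [[-18.83547, -8.15963], [-12.44367, -20.81132]].
Δ = (-1.075, -0.306), so (x, y)₂ = (0.378, 1.281).

(0.378, 1.281)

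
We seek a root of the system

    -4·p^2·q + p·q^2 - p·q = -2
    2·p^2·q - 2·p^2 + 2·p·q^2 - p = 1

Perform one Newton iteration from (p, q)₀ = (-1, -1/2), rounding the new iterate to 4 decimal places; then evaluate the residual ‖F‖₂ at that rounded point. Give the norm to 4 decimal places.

At (-1, -1/2): F = (3.2500, -3.5000).
Jacobian J = [[-8·p·q + q^2 - q, -4·p^2 + 2·p·q - p], [4·p·q - 4·p + 2·q^2 - 1, 2·p^2 + 4·p·q]].
At the point, J = [[-3.2500, -2.0000], [5.5000, 4.0000]] (det J = -2.0000).
Solving J·Δ = −F gives Δ = (3.0000, -3.2500).
Then the next iterate is (p, q)₁ = (2.0000, -3.7500).
Re-evaluating at (2.0000, -3.7500): F = (97.6250, 15.2500), so ‖F‖₂ = 98.8089.

98.8089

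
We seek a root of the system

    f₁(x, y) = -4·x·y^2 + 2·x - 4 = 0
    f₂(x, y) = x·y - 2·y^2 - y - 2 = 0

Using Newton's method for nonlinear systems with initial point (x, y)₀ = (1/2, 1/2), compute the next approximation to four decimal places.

At (1/2, 1/2): F = (-3.5000, -2.7500).
Jacobian J = [[-4·y^2 + 2, -8·x·y], [y, x - 4·y - 1]].
At the point, J = [[1.0000, -2.0000], [0.5000, -2.5000]] (det J = -1.5000).
Solving J·Δ = −F gives Δ = (2.1667, -0.6667).
Then the next iterate is (x, y)₁ = (2.6667, -0.1667).

(2.6667, -0.1667)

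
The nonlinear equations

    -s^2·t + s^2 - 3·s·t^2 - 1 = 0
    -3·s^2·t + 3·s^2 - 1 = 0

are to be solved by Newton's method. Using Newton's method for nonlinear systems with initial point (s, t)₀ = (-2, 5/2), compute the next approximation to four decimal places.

(-1.5937, 1.5262)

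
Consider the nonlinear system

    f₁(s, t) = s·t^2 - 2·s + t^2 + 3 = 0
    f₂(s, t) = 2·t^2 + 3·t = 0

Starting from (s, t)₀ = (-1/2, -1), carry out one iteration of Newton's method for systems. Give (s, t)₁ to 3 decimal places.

At (-1/2, -1): F = (4.500, -1.000).
Jacobian J = [[t^2 - 2, 2·s·t + 2·t], [0, 4·t + 3]].
At the point, J = [[-1.000, -1.000], [0.000, -1.000]] (det J = 1.000).
Solving J·Δ = −F gives Δ = (5.500, -1.000).
Then the next iterate is (s, t)₁ = (5.000, -2.000).

(5.000, -2.000)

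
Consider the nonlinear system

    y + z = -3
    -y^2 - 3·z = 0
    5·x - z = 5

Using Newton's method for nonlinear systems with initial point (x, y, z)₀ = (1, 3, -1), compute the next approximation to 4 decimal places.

(-0.8000, 6.0000, -9.0000)

At (1, 3, -1): F = (5.0000, -6.0000, 1.0000).
Jacobian J = [[0, 1, 1], [0, -2·y, -3], [5, 0, -1]].
At the point, J = [[0.0000, 1.0000, 1.0000], [0.0000, -6.0000, -3.0000], [5.0000, 0.0000, -1.0000]] (det J = 15.0000).
Solving J·Δ = −F gives Δ = (-1.8000, 3.0000, -8.0000).
Then the next iterate is (x, y, z)₁ = (-0.8000, 6.0000, -9.0000).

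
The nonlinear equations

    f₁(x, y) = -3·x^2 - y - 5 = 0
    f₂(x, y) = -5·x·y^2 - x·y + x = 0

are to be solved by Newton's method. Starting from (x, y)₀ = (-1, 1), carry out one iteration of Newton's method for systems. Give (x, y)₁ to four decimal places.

(0.5410, 1.2459)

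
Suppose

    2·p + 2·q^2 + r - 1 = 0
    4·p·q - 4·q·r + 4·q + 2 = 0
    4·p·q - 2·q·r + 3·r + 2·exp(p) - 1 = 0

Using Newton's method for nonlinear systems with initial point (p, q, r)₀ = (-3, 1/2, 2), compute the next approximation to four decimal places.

At (-3, 1/2, 2): F = (-4.5000, -6.0000, -2.900426).
Jacobian J = [[2, 4·q, 1], [4·q, 4·p - 4·r + 4, -4·q], [4·q + 2·exp(p), 4·p - 2·r, -2·q + 3]].
At the point, J = [[2.0000, 2.0000, 1.0000], [2.0000, -16.0000, -2.0000], [2.099574, -16.0000, 2.0000]] (det J = -142.805110).
Solving J·Δ = −F gives Δ = (2.6133, 0.0567, -0.8399).
Then the next iterate is (p, q, r)₁ = (-0.3867, 0.5567, 1.1601).

(-0.3867, 0.5567, 1.1601)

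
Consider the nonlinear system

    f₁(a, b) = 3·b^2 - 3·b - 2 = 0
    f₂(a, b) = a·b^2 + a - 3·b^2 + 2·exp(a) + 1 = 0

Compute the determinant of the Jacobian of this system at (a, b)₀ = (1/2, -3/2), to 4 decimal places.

78.5693

J = [[0, 6·b - 3], [b^2 + 2·exp(a) + 1, 2·a·b - 6·b]].
At the point, J = [[0.0000, -12.0000], [6.547443, 7.5000]].
det J = 78.5693.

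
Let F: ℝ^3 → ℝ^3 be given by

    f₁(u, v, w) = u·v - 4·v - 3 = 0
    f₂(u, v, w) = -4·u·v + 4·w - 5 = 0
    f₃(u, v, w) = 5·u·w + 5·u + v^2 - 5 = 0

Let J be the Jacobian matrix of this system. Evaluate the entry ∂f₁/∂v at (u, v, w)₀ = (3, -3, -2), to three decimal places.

∂f₁/∂v = u - 4.
At (3, -3, -2) this is -1.000.

-1.000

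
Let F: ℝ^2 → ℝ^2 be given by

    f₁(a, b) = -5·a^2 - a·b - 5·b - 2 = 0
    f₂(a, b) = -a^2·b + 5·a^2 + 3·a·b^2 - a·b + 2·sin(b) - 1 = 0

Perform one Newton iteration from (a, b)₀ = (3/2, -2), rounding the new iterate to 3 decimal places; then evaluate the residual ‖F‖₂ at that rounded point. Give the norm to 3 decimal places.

At (3/2, -2): F = (-0.250, 33.93141).
Jacobian J = [[-10·a - b, -a - 5], [-2·a·b + 10·a + 3·b^2 - b, -a^2 + 6·a·b - a + 2·cos(b)]].
At the point, J = [[-13.000, -6.500], [35.000, -22.58229]] (det J = 521.06982).
Solving J·Δ = −F gives Δ = (-0.434, 0.830).
Then the next iterate is (a, b)₁ = (1.066, -1.170).
Re-evaluating at (1.066, -1.170): F = (-0.58456, 9.79478), so ‖F‖₂ = 9.812.

9.812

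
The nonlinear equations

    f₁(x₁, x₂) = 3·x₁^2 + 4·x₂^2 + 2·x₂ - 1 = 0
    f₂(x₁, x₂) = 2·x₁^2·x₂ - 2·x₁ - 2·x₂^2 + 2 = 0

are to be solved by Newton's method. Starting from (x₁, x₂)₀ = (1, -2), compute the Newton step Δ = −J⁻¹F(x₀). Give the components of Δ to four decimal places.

(-0.3500, 0.8500)

At (1, -2): F = (14.0000, -12.0000).
Jacobian J = [[6·x₁, 8·x₂ + 2], [4·x₁·x₂ - 2, 2·x₁^2 - 4·x₂]].
At the point, J = [[6.0000, -14.0000], [-10.0000, 10.0000]] (det J = -80.0000).
Solving J·Δ = −F gives Δ = (-0.3500, 0.8500).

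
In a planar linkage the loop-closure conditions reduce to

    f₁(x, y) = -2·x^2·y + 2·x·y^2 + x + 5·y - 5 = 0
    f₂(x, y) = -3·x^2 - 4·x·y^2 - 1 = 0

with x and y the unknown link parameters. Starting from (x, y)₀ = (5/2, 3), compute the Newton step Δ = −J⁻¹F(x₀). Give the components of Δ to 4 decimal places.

(-0.7023, -1.2322)

At (5/2, 3): F = (20.0000, -109.7500).
Jacobian J = [[-4·x·y + 2·y^2 + 1, -2·x^2 + 4·x·y + 5], [-6·x - 4·y^2, -8·x·y]].
At the point, J = [[-11.0000, 22.5000], [-51.0000, -60.0000]] (det J = 1807.5000).
Solving J·Δ = −F gives Δ = (-0.7023, -1.2322).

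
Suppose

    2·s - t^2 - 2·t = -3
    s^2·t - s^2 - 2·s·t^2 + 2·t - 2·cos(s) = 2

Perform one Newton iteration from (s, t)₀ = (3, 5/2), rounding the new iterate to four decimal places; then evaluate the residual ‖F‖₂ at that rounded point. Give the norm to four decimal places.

6.1910

At (3, 5/2): F = (-2.2500, -19.020015).
Jacobian J = [[2, -2·t - 2], [2·s·t - 2·s - 2·t^2 + 2·sin(s), s^2 - 4·s·t + 2]].
At the point, J = [[2.0000, -7.0000], [-3.217760, -19.0000]] (det J = -60.524320).
Solving J·Δ = −F gives Δ = (-1.4935, -0.7481).
Then the next iterate is (s, t)₁ = (1.5065, 1.7519).
Re-evaluating at (1.5065, 1.7519): F = (-0.559954, -6.165595), so ‖F‖₂ = 6.1910.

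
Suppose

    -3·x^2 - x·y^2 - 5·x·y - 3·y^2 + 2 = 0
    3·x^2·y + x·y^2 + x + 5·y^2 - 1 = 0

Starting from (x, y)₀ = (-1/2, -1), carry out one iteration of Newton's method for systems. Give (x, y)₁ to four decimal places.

At (-1/2, -1): F = (-3.7500, 2.2500).
Jacobian J = [[-6·x - y^2 - 5·y, -2·x·y - 5·x - 6·y], [6·x·y + y^2 + 1, 3·x^2 + 2·x·y + 10·y]].
At the point, J = [[7.0000, 7.5000], [5.0000, -8.2500]] (det J = -95.2500).
Solving J·Δ = −F gives Δ = (0.1476, 0.3622).
Then the next iterate is (x, y)₁ = (-0.3524, -0.6378).

(-0.3524, -0.6378)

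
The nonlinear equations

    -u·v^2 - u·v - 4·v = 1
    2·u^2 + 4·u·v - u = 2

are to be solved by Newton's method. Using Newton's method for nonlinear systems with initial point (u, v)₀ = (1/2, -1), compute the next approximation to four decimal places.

(-0.2619, -0.1429)

At (1/2, -1): F = (3.0000, -4.0000).
Jacobian J = [[-v^2 - v, -2·u·v - u - 4], [4·u + 4·v - 1, 4·u]].
At the point, J = [[0.0000, -3.5000], [-3.0000, 2.0000]] (det J = -10.5000).
Solving J·Δ = −F gives Δ = (-0.7619, 0.8571).
Then the next iterate is (u, v)₁ = (-0.2619, -0.1429).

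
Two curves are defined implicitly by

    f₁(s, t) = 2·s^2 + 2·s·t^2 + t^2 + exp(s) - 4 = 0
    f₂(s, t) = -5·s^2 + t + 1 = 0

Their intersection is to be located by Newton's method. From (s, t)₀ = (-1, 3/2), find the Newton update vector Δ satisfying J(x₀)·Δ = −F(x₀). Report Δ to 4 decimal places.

(0.3687, -1.1874)

At (-1, 3/2): F = (-3.882121, -2.5000).
Jacobian J = [[4·s + 2·t^2 + exp(s), 4·s·t + 2·t], [-10·s, 1]].
At the point, J = [[0.867879, -3.0000], [10.0000, 1.0000]] (det J = 30.867879).
Solving J·Δ = −F gives Δ = (0.3687, -1.1874).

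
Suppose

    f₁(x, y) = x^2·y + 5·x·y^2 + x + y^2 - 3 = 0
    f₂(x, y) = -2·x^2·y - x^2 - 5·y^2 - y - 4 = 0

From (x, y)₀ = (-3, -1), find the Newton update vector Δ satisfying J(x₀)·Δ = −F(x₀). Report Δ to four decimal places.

(-1.9649, 1.4211)

At (-3, -1): F = (-29.0000, 1.0000).
Jacobian J = [[2·x·y + 5·y^2 + 1, x^2 + 10·x·y + 2·y], [-4·x·y - 2·x, -2·x^2 - 10·y - 1]].
At the point, J = [[12.0000, 37.0000], [-6.0000, -9.0000]] (det J = 114.0000).
Solving J·Δ = −F gives Δ = (-1.9649, 1.4211).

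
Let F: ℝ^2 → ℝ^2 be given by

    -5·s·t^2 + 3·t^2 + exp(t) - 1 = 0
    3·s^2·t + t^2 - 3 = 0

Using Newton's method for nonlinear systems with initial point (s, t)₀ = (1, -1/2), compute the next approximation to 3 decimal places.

(-0.747, -0.995)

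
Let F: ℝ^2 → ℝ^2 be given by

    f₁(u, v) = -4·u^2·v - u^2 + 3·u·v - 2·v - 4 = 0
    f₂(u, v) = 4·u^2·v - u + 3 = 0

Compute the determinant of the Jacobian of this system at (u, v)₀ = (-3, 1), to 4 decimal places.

13.0000

J = [[-8·u·v - 2·u + 3·v, -4·u^2 + 3·u - 2], [8·u·v - 1, 4·u^2]].
At the point, J = [[33.0000, -47.0000], [-25.0000, 36.0000]].
det J = 13.0000.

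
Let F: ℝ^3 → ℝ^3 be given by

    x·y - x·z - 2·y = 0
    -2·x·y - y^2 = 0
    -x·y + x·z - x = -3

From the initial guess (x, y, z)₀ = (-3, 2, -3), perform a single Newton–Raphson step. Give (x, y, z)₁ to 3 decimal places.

(-1.000, 2.000, 0.000)

At (-3, 2, -3): F = (-19.000, 8.000, 21.000).
Jacobian J = [[y - z, x - 2, -x], [-2·y, -2·x - 2·y, 0], [-y + z - 1, -x, x]].
At the point, J = [[5.000, -5.000, 3.000], [-4.000, 2.000, 0.000], [-6.000, 3.000, -3.000]] (det J = 30.000).
Solving J·Δ = −F gives Δ = (2.000, 0.000, 3.000).
Then the next iterate is (x, y, z)₁ = (-1.000, 2.000, 0.000).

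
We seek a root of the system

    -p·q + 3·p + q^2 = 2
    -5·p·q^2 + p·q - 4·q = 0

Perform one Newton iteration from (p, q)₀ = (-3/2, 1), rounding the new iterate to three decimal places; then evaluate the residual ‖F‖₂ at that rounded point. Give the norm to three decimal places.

At (-3/2, 1): F = (-4.000, 2.000).
Jacobian J = [[-q + 3, -p + 2·q], [-5·q^2 + q, -10·p·q + p - 4]].
At the point, J = [[2.000, 3.500], [-4.000, 9.500]] (det J = 33.000).
Solving J·Δ = −F gives Δ = (1.364, 0.364).
Then the next iterate is (p, q)₁ = (-0.136, 1.364).
Re-evaluating at (-0.136, 1.364): F = (-0.362, -4.37637), so ‖F‖₂ = 4.391.

4.391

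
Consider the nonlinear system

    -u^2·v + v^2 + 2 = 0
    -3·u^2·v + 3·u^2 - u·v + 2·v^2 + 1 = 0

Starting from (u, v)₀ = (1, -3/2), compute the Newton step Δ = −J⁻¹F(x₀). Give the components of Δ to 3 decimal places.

(-0.014, 1.427)

At (1, -3/2): F = (5.750, 14.500).
Jacobian J = [[-2·u·v, -u^2 + 2·v], [-6·u·v + 6·u - v, -3·u^2 - u + 4·v]].
At the point, J = [[3.000, -4.000], [16.500, -10.000]] (det J = 36.000).
Solving J·Δ = −F gives Δ = (-0.014, 1.427).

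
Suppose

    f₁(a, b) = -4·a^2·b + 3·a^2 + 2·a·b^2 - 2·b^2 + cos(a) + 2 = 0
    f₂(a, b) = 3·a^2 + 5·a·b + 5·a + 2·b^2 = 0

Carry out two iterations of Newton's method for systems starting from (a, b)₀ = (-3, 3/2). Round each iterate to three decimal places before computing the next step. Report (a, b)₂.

(-2.706, 0.690)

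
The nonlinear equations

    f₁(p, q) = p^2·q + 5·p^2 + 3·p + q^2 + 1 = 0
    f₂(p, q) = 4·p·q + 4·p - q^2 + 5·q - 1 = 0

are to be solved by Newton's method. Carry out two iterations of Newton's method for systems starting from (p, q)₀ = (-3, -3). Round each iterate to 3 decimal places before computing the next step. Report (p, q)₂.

(-1.337, -1.739)

At (-3, -3): F = (19.000, -1.000).
Jacobian J = [[2·p·q + 10·p + 3, p^2 + 2·q], [4·q + 4, 4·p - 2·q + 5]].
At the point, J = [[-9.000, 3.000], [-8.000, -1.000]] (det J = 33.000).
Solving J·Δ = −F gives Δ = (0.485, -4.879).
Then the next iterate is (p, q)₁ = (-2.515, -7.879).
Round to (-2.515, -7.879) and repeat: F = (37.32332, -33.27090), J = [[17.48137, -9.43277], [-27.516, 10.698]].
Δ = (1.178, 6.140), so (p, q)₂ = (-1.337, -1.739).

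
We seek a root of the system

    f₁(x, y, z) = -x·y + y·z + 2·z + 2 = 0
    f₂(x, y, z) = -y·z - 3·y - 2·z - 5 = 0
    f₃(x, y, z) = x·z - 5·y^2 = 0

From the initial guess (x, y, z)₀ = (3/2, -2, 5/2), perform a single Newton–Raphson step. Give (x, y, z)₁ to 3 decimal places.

At (3/2, -2, 5/2): F = (5.000, 1.000, -16.250).
Jacobian J = [[-y, -x + z, y + 2], [0, -z - 3, -y - 2], [z, -10·y, x]].
At the point, J = [[2.000, 1.000, 0.000], [0.000, -5.500, 0.000], [2.500, 20.000, 1.500]] (det J = -16.500).
Solving J·Δ = −F gives Δ = (-2.591, 0.182, 12.727).
Then the next iterate is (x, y, z)₁ = (-1.091, -1.818, 15.227).

(-1.091, -1.818, 15.227)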